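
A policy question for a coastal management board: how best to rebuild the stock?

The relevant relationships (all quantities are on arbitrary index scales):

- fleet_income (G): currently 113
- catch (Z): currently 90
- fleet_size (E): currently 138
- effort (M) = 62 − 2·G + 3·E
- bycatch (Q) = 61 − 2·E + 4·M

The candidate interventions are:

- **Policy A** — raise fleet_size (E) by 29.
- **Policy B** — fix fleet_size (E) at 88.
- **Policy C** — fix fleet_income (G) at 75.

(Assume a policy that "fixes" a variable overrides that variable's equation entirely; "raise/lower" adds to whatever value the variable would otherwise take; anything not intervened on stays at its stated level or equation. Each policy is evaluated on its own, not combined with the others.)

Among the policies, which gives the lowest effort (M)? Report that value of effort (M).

Policy A (E + 29):
  G = 113
  E = 138 + 29 = 167
  M = 62 − 2·113 + 3·167 = 337
Policy B (E := 88):
  G = 113
  E = 88
  M = 62 − 2·113 + 3·88 = 100
Policy C (G := 75):
  G = 75
  E = 138
  M = 62 − 2·75 + 3·138 = 326
Comparing — Policy A: M=337, Policy B: M=100, Policy C: M=326. Lowest is 100 (Policy B).

100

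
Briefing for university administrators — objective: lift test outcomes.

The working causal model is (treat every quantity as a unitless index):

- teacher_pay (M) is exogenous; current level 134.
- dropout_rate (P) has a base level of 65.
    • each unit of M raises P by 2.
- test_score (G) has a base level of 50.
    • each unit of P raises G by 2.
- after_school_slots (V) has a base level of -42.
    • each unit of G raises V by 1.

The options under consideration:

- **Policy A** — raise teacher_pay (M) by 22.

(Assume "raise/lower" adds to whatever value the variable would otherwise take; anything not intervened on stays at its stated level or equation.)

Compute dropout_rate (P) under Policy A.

377

Policy A (M + 22):
  M = 134 + 22 = 156
  P = 65 + 2·156 = 377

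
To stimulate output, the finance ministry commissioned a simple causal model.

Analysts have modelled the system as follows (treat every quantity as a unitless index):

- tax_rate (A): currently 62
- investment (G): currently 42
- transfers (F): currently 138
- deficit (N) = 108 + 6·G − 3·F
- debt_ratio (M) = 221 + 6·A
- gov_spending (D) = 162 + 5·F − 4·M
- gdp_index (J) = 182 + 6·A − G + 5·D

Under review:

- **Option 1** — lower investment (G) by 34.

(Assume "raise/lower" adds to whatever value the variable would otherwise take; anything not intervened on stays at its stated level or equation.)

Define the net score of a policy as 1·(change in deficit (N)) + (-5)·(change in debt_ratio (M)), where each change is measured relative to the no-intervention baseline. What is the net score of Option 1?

Baseline:
  A = 62
  G = 42
  F = 138
  N = 108 + 6·42 − 3·138 = -54
  M = 221 + 6·62 = 593
Option 1 (G − 34):
  A = 62
  G = 42 − 34 = 8
  F = 138
  N = 108 + 6·8 − 3·138 = -258
  M = 221 + 6·62 = 593
ΔN = -258 − (-54) = -204; ΔM = 593 − 593 = 0
Score = 1·(-204) + (-5)·0 = -204

-204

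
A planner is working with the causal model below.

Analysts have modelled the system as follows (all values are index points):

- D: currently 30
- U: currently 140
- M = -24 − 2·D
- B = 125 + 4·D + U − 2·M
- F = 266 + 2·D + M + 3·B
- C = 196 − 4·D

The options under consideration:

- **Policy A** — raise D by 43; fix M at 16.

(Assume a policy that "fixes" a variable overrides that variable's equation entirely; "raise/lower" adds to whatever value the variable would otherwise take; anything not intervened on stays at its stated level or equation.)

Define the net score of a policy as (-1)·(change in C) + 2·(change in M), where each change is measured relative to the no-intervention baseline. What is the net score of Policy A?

372

Baseline:
  D = 30
  M = -24 − 2·30 = -84
  C = 196 − 4·30 = 76
Policy A (D + 43, M := 16):
  D = 30 + 43 = 73
  M = 16
  C = 196 − 4·73 = -96
ΔC = -96 − 76 = -172; ΔM = 16 − (-84) = 100
Score = (-1)·(-172) + 2·100 = 372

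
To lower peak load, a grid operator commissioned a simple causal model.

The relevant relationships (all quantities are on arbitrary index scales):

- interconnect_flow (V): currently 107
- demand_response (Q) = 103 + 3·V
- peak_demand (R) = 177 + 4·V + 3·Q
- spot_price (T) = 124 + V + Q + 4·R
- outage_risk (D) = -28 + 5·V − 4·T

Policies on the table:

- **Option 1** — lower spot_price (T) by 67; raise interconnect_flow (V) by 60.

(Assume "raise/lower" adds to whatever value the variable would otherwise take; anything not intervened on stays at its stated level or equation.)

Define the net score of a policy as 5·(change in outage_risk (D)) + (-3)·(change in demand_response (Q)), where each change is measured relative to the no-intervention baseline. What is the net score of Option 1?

Baseline:
  V = 107
  Q = 103 + 3·107 = 424
  R = 177 + 4·107 + 3·424 = 1877
  T = 124 + 107 + 424 + 4·1877 = 8163
  D = -28 + 5·107 − 4·8163 = -32145
Option 1 (T − 67, V + 60):
  V = 107 + 60 = 167
  Q = 103 + 3·167 = 604
  R = 177 + 4·167 + 3·604 = 2657
  T = 124 + 167 + 604 + 4·2657 (−67 from intervention) = 11456
  D = -28 + 5·167 − 4·11456 = -45017
ΔD = -45017 − (-32145) = -12872; ΔQ = 604 − 424 = 180
Score = 5·(-12872) + (-3)·180 = -64900

-64900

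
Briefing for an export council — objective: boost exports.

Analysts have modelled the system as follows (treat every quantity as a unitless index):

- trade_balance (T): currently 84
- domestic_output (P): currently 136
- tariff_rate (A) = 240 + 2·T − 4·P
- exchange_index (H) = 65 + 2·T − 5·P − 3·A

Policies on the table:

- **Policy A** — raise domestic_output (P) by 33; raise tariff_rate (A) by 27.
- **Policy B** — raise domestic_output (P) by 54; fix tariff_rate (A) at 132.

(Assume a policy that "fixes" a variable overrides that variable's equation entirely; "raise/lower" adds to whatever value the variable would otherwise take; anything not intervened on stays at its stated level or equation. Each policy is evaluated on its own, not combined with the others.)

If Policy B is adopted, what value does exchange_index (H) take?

Policy B (P + 54, A := 132):
  T = 84
  P = 136 + 54 = 190
  A = 132
  H = 65 + 2·84 − 5·190 − 3·132 = -1113

-1113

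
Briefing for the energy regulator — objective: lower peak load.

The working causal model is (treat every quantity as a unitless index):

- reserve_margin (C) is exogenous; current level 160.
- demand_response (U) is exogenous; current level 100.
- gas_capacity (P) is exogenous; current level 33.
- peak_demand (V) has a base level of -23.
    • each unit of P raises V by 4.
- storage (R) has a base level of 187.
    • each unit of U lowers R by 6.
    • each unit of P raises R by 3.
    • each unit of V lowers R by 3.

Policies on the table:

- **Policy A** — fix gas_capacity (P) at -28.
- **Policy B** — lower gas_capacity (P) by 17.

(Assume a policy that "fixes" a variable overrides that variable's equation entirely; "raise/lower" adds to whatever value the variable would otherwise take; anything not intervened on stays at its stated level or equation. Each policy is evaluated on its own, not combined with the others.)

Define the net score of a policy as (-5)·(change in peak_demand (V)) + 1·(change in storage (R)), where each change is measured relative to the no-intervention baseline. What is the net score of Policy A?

Baseline:
  U = 100
  P = 33
  V = -23 + 4·33 = 109
  R = 187 − 6·100 + 3·33 − 3·109 = -641
Policy A (P := -28):
  U = 100
  P = -28
  V = -23 + 4·(-28) = -135
  R = 187 − 6·100 + 3·(-28) − 3·(-135) = -92
ΔV = -135 − 109 = -244; ΔR = -92 − (-641) = 549
Score = (-5)·(-244) + 1·549 = 1769

1769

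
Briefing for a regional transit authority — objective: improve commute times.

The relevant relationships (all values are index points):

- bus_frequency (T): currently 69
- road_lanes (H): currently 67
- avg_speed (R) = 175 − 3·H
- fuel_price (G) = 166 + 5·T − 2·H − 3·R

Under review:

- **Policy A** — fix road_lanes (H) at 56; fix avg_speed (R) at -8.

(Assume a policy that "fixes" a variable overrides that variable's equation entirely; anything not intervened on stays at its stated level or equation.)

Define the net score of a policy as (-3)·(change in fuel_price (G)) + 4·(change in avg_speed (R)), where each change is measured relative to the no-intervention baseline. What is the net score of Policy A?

Baseline:
  T = 69
  H = 67
  R = 175 − 3·67 = -26
  G = 166 + 5·69 − 2·67 − 3·(-26) = 455
Policy A (H := 56, R := -8):
  T = 69
  H = 56
  R = -8
  G = 166 + 5·69 − 2·56 − 3·(-8) = 423
ΔG = 423 − 455 = -32; ΔR = -8 − (-26) = 18
Score = (-3)·(-32) + 4·18 = 168

168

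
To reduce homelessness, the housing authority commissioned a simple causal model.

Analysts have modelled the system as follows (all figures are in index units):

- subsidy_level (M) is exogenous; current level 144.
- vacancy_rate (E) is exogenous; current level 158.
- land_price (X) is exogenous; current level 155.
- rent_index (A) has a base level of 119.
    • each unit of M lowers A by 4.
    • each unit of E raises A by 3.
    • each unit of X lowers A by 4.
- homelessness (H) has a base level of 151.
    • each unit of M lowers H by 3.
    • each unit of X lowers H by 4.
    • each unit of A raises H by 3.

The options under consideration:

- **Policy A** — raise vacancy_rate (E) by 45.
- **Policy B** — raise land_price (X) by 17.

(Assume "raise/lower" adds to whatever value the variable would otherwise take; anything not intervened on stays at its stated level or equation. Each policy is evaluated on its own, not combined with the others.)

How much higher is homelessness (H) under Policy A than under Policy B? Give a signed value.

Policy A (E + 45):
  M = 144
  E = 158 + 45 = 203
  X = 155
  A = 119 − 4·144 + 3·203 − 4·155 = -468
  H = 151 − 3·144 − 4·155 + 3·(-468) = -2305
Policy B (X + 17):
  M = 144
  E = 158
  X = 155 + 17 = 172
  A = 119 − 4·144 + 3·158 − 4·172 = -671
  H = 151 − 3·144 − 4·172 + 3·(-671) = -2982
H: -2305 − (-2982) = 677

677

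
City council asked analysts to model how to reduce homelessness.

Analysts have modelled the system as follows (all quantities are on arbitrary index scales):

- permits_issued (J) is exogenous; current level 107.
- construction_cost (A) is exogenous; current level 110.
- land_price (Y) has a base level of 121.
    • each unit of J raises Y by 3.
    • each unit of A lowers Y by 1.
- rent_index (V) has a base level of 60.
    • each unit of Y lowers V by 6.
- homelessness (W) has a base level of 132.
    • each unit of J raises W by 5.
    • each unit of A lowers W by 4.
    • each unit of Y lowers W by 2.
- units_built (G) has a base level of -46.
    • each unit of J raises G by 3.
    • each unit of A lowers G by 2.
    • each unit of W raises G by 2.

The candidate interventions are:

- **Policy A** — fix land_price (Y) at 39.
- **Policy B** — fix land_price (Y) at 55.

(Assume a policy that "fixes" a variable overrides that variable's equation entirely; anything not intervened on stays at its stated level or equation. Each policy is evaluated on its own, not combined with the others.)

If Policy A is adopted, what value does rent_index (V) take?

Policy A (Y := 39):
  J = 107
  A = 110
  Y = 39
  V = 60 − 6·39 = -174

-174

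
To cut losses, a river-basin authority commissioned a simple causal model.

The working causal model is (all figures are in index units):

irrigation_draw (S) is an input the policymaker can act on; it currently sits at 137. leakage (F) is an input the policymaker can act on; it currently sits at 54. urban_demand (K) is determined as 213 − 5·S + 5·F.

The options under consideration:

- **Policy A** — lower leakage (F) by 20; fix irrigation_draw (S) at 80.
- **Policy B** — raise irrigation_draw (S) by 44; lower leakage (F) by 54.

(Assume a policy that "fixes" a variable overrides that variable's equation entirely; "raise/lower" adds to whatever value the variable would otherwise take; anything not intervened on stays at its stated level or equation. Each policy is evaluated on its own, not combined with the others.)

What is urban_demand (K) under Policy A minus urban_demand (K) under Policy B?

675

Policy A (F − 20, S := 80):
  S = 80
  F = 54 − 20 = 34
  K = 213 − 5·80 + 5·34 = -17
Policy B (S + 44, F − 54):
  S = 137 + 44 = 181
  F = 54 − 54 = 0
  K = 213 − 5·181 + 5·0 = -692
K: -17 − (-692) = 675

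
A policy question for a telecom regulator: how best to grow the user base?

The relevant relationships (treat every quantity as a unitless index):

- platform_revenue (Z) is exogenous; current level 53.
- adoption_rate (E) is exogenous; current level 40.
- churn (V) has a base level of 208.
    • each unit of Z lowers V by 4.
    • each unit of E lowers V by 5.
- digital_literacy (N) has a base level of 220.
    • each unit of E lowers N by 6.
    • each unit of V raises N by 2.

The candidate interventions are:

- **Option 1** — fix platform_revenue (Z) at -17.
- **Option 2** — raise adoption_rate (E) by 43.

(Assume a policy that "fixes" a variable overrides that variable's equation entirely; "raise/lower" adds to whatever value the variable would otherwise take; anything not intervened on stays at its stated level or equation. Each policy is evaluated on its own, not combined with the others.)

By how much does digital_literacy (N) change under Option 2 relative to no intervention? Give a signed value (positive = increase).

-688

Baseline:
  Z = 53
  E = 40
  V = 208 − 4·53 − 5·40 = -204
  N = 220 − 6·40 + 2·(-204) = -428
Option 2 (E + 43):
  Z = 53
  E = 40 + 43 = 83
  V = 208 − 4·53 − 5·83 = -419
  N = 220 − 6·83 + 2·(-419) = -1116
Change in N: -1116 − (-428) = -688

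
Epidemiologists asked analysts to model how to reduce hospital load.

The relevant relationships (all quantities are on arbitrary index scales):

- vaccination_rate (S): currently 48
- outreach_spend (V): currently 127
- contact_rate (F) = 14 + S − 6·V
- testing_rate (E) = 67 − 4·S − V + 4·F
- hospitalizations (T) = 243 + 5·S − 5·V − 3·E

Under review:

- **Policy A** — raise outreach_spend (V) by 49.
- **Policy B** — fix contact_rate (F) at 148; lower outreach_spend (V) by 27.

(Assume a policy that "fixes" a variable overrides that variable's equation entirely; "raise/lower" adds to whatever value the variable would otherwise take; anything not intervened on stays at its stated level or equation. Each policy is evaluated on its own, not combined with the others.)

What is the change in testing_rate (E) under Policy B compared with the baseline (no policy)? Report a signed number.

Baseline:
  S = 48
  V = 127
  F = 14 + 48 − 6·127 = -700
  E = 67 − 4·48 − 127 + 4·(-700) = -3052
Policy B (F := 148, V − 27):
  S = 48
  V = 127 − 27 = 100
  F = 148
  E = 67 − 4·48 − 100 + 4·148 = 367
Change in E: 367 − (-3052) = 3419

3419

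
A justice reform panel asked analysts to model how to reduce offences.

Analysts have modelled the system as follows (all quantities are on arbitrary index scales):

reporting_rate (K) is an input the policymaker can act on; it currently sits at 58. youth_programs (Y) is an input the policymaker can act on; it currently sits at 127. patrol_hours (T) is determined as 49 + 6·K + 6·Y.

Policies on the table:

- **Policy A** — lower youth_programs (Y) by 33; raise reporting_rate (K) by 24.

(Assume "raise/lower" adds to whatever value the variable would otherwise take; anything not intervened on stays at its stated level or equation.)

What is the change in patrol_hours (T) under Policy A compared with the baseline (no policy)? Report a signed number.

Baseline:
  K = 58
  Y = 127
  T = 49 + 6·58 + 6·127 = 1159
Policy A (Y − 33, K + 24):
  K = 58 + 24 = 82
  Y = 127 − 33 = 94
  T = 49 + 6·82 + 6·94 = 1105
Change in T: 1105 − 1159 = -54

-54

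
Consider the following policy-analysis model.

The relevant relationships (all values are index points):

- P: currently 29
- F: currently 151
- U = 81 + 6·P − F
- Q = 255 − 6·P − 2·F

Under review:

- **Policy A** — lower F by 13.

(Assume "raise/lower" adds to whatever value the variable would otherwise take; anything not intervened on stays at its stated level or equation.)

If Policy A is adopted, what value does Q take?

Policy A (F − 13):
  P = 29
  F = 151 − 13 = 138
  Q = 255 − 6·29 − 2·138 = -195

-195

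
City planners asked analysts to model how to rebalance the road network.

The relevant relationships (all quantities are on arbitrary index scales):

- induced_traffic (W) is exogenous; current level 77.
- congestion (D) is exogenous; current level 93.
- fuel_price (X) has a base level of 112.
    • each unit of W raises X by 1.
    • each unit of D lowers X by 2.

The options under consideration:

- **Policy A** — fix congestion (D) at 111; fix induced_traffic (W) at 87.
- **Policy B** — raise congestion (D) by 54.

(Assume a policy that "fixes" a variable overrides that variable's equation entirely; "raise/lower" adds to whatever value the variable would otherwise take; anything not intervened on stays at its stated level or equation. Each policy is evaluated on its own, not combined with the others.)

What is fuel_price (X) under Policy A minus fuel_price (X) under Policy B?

Policy A (D := 111, W := 87):
  W = 87
  D = 111
  X = 112 + 87 − 2·111 = -23
Policy B (D + 54):
  W = 77
  D = 93 + 54 = 147
  X = 112 + 77 − 2·147 = -105
X: -23 − (-105) = 82

82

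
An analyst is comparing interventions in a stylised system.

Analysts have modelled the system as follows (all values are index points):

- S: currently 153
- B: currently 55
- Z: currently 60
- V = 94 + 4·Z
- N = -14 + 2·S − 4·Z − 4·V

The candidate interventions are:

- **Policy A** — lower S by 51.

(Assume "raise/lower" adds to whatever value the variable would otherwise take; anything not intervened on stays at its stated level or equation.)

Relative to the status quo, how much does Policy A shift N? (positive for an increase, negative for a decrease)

Baseline:
  S = 153
  Z = 60
  V = 94 + 4·60 = 334
  N = -14 + 2·153 − 4·60 − 4·334 = -1284
Policy A (S − 51):
  S = 153 − 51 = 102
  Z = 60
  V = 94 + 4·60 = 334
  N = -14 + 2·102 − 4·60 − 4·334 = -1386
Change in N: -1386 − (-1284) = -102

-102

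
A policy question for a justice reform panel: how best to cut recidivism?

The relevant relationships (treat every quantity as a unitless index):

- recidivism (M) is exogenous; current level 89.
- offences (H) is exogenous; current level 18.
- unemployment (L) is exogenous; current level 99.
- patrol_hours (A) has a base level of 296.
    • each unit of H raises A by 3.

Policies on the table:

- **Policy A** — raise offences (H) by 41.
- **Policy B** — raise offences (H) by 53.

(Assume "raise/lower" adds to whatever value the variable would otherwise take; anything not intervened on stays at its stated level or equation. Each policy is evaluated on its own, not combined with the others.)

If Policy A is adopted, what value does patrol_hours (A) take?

473

Policy A (H + 41):
  H = 18 + 41 = 59
  A = 296 + 3·59 = 473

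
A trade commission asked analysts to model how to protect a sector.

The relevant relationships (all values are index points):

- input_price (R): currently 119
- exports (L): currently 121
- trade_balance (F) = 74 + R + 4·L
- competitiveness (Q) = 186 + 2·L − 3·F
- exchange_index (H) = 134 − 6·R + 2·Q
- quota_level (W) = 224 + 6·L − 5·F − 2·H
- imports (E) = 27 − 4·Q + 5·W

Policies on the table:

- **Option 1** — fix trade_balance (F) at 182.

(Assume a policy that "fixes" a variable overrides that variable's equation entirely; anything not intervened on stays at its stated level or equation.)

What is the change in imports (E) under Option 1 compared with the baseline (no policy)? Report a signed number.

-23265

Baseline:
  R = 119
  L = 121
  F = 74 + 119 + 4·121 = 677
  Q = 186 + 2·121 − 3·677 = -1603
  H = 134 − 6·119 + 2·(-1603) = -3786
  W = 224 + 6·121 − 5·677 − 2·(-3786) = 5137
  E = 27 − 4·(-1603) + 5·5137 = 32124
Option 1 (F := 182):
  R = 119
  L = 121
  F = 182
  Q = 186 + 2·121 − 3·182 = -118
  H = 134 − 6·119 + 2·(-118) = -816
  W = 224 + 6·121 − 5·182 − 2·(-816) = 1672
  E = 27 − 4·(-118) + 5·1672 = 8859
Change in E: 8859 − 32124 = -23265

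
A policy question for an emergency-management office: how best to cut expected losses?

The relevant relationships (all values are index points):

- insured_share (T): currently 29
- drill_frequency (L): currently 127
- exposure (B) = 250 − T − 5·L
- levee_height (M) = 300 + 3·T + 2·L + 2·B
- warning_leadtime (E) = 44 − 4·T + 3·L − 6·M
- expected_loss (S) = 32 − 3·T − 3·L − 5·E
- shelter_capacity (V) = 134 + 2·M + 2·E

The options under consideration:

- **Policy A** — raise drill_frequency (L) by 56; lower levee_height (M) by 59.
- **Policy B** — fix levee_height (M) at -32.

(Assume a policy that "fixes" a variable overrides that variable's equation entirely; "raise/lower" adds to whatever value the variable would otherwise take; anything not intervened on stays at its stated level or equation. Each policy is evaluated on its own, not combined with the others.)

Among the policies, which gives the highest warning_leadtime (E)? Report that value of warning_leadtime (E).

Policy A (L + 56, M − 59):
  T = 29
  L = 127 + 56 = 183
  B = 250 − 29 − 5·183 = -694
  M = 300 + 3·29 + 2·183 + 2·(-694) (−59 from intervention) = -694
  E = 44 − 4·29 + 3·183 − 6·(-694) = 4641
Policy B (M := -32):
  T = 29
  L = 127
  B = 250 − 29 − 5·127 = -414
  M = -32
  E = 44 − 4·29 + 3·127 − 6·(-32) = 501
Comparing — Policy A: E=4641, Policy B: E=501. Highest is 4641 (Policy A).

4641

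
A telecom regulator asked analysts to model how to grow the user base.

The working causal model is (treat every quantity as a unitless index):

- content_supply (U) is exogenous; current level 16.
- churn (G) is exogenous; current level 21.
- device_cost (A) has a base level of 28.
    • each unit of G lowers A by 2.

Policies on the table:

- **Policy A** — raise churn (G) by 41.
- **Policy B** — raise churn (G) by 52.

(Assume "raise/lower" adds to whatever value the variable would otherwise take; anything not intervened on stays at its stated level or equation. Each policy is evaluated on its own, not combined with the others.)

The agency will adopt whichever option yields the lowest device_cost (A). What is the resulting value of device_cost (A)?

Policy A (G + 41):
  G = 21 + 41 = 62
  A = 28 − 2·62 = -96
Policy B (G + 52):
  G = 21 + 52 = 73
  A = 28 − 2·73 = -118
Comparing — Policy A: A=-96, Policy B: A=-118. Lowest is -118 (Policy B).

-118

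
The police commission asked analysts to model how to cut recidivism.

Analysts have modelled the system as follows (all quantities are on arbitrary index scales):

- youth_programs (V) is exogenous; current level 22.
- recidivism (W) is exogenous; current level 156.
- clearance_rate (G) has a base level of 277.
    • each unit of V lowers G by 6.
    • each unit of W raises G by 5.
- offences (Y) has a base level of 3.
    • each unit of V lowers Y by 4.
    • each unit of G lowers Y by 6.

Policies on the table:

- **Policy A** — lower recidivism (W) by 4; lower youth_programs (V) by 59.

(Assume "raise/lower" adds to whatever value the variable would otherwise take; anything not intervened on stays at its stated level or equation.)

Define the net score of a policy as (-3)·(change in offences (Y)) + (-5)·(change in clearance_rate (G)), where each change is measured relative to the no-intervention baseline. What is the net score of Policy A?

3634

Baseline:
  V = 22
  W = 156
  G = 277 − 6·22 + 5·156 = 925
  Y = 3 − 4·22 − 6·925 = -5635
Policy A (W − 4, V − 59):
  V = 22 − 59 = -37
  W = 156 − 4 = 152
  G = 277 − 6·(-37) + 5·152 = 1259
  Y = 3 − 4·(-37) − 6·1259 = -7403
ΔY = -7403 − (-5635) = -1768; ΔG = 1259 − 925 = 334
Score = (-3)·(-1768) + (-5)·334 = 3634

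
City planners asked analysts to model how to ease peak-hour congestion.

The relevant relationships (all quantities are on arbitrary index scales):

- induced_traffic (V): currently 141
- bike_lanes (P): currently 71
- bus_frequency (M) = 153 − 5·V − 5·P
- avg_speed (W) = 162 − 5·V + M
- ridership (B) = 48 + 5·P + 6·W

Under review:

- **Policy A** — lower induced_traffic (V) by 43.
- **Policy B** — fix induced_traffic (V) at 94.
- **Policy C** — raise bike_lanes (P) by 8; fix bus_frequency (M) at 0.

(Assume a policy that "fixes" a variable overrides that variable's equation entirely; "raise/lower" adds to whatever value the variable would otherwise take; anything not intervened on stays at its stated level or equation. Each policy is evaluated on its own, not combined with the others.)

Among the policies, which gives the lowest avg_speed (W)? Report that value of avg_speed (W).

Policy A (V − 43):
  V = 141 − 43 = 98
  P = 71
  M = 153 − 5·98 − 5·71 = -692
  W = 162 − 5·98 + (-692) = -1020
Policy B (V := 94):
  V = 94
  P = 71
  M = 153 − 5·94 − 5·71 = -672
  W = 162 − 5·94 + (-672) = -980
Policy C (P + 8, M := 0):
  V = 141
  P = 71 + 8 = 79
  M = 0
  W = 162 − 5·141 + 0 = -543
Comparing — Policy A: W=-1020, Policy B: W=-980, Policy C: W=-543. Lowest is -1020 (Policy A).

-1020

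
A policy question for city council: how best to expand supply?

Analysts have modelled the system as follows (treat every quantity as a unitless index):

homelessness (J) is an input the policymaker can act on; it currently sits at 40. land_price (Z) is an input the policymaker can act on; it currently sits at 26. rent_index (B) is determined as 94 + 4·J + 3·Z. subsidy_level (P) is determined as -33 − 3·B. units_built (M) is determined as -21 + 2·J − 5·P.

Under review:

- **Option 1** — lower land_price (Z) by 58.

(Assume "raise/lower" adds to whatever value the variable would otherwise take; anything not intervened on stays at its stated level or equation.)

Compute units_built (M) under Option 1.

2594

Option 1 (Z − 58):
  J = 40
  Z = 26 − 58 = -32
  B = 94 + 4·40 + 3·(-32) = 158
  P = -33 − 3·158 = -507
  M = -21 + 2·40 − 5·(-507) = 2594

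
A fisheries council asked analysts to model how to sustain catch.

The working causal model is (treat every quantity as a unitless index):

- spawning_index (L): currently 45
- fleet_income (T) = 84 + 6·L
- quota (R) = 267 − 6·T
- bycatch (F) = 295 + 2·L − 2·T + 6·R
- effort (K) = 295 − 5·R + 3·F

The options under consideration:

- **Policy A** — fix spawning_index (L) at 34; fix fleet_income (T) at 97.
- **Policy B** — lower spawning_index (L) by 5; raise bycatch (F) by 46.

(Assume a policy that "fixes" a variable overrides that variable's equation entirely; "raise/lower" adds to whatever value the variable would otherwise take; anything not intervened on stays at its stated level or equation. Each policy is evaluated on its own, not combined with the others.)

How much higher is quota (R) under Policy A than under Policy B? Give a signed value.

Policy A (L := 34, T := 97):
  L = 34
  T = 97
  R = 267 − 6·97 = -315
Policy B (L − 5, F + 46):
  L = 45 − 5 = 40
  T = 84 + 6·40 = 324
  R = 267 − 6·324 = -1677
R: -315 − (-1677) = 1362

1362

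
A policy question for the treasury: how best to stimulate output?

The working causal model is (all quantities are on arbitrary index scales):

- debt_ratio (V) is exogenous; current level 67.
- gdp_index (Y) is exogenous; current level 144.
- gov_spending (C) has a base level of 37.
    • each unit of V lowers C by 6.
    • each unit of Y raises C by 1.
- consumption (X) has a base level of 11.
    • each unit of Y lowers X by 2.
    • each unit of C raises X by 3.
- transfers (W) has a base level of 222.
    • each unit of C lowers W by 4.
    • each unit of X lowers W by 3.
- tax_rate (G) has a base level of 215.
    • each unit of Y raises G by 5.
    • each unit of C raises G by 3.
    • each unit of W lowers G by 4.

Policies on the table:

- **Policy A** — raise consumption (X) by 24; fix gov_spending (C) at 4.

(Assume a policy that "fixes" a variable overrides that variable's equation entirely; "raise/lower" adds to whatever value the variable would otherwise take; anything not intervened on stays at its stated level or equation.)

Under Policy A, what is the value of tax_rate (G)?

-2769

Policy A (X + 24, C := 4):
  V = 67
  Y = 144
  C = 4
  X = 11 − 2·144 + 3·4 (+24 from intervention) = -241
  W = 222 − 4·4 − 3·(-241) = 929
  G = 215 + 5·144 + 3·4 − 4·929 = -2769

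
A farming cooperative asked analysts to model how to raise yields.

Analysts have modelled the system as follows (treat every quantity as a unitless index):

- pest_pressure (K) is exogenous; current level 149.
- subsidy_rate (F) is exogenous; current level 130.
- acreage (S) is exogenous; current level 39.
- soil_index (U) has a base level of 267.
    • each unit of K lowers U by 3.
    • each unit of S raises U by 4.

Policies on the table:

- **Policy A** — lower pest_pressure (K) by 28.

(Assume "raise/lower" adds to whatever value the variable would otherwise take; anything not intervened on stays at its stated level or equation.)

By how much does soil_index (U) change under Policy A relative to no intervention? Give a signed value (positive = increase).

Baseline:
  K = 149
  S = 39
  U = 267 − 3·149 + 4·39 = -24
Policy A (K − 28):
  K = 149 − 28 = 121
  S = 39
  U = 267 − 3·121 + 4·39 = 60
Change in U: 60 − (-24) = 84

84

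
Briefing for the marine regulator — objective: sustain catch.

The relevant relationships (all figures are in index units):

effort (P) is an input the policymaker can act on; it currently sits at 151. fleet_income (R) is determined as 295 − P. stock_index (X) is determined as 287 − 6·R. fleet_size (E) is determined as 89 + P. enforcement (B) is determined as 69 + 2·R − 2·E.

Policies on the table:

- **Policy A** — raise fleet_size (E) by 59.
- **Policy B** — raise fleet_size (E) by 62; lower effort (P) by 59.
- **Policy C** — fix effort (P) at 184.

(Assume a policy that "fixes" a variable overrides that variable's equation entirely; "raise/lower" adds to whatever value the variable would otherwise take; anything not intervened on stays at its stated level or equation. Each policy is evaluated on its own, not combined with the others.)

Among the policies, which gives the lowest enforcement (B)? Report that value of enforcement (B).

-255

Policy A (E + 59):
  P = 151
  R = 295 − 151 = 144
  E = 89 + 151 (+59 from intervention) = 299
  B = 69 + 2·144 − 2·299 = -241
Policy B (E + 62, P − 59):
  P = 151 − 59 = 92
  R = 295 − 92 = 203
  E = 89 + 92 (+62 from intervention) = 243
  B = 69 + 2·203 − 2·243 = -11
Policy C (P := 184):
  P = 184
  R = 295 − 184 = 111
  E = 89 + 184 = 273
  B = 69 + 2·111 − 2·273 = -255
Comparing — Policy A: B=-241, Policy B: B=-11, Policy C: B=-255. Lowest is -255 (Policy C).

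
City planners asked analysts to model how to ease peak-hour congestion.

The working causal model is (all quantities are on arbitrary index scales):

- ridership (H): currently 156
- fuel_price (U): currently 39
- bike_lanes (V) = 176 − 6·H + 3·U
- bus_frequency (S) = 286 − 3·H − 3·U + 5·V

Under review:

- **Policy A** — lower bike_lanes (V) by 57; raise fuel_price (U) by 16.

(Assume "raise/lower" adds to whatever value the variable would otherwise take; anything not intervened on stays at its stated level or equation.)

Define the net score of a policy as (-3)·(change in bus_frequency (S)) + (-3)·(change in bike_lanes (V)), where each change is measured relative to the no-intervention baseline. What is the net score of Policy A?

Baseline:
  H = 156
  U = 39
  V = 176 − 6·156 + 3·39 = -643
  S = 286 − 3·156 − 3·39 + 5·(-643) = -3514
Policy A (V − 57, U + 16):
  H = 156
  U = 39 + 16 = 55
  V = 176 − 6·156 + 3·55 (−57 from intervention) = -652
  S = 286 − 3·156 − 3·55 + 5·(-652) = -3607
ΔS = -3607 − (-3514) = -93; ΔV = -652 − (-643) = -9
Score = (-3)·(-93) + (-3)·(-9) = 306

306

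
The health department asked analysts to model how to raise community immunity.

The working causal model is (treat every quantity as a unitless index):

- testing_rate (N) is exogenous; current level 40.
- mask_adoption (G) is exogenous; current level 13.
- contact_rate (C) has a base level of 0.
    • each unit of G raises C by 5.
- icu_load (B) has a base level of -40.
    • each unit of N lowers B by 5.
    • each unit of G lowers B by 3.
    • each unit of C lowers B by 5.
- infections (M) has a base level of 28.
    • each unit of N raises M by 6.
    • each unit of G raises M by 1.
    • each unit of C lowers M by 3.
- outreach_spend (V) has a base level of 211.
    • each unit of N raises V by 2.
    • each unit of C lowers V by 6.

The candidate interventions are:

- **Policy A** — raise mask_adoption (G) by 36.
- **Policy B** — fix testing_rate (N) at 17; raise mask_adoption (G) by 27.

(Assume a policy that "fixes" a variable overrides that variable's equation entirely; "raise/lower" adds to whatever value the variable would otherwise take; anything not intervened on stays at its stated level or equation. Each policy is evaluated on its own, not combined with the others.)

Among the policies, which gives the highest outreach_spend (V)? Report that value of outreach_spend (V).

Policy A (G + 36):
  N = 40
  G = 13 + 36 = 49
  C = 0 + 5·49 = 245
  V = 211 + 2·40 − 6·245 = -1179
Policy B (N := 17, G + 27):
  N = 17
  G = 13 + 27 = 40
  C = 0 + 5·40 = 200
  V = 211 + 2·17 − 6·200 = -955
Comparing — Policy A: V=-1179, Policy B: V=-955. Highest is -955 (Policy B).

-955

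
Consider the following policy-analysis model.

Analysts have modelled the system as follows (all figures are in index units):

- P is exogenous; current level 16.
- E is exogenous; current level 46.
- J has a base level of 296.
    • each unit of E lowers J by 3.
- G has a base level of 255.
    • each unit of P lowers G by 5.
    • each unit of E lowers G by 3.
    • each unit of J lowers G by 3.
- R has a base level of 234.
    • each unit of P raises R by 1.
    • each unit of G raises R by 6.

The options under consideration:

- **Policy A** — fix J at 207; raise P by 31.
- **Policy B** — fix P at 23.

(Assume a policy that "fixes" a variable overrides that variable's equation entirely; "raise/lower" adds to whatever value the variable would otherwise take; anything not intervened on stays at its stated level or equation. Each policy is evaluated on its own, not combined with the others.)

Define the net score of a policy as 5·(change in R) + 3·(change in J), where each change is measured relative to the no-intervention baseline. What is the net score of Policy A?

Baseline:
  P = 16
  E = 46
  J = 296 − 3·46 = 158
  G = 255 − 5·16 − 3·46 − 3·158 = -437
  R = 234 + 16 + 6·(-437) = -2372
Policy A (J := 207, P + 31):
  P = 16 + 31 = 47
  E = 46
  J = 207
  G = 255 − 5·47 − 3·46 − 3·207 = -739
  R = 234 + 47 + 6·(-739) = -4153
ΔR = -4153 − (-2372) = -1781; ΔJ = 207 − 158 = 49
Score = 5·(-1781) + 3·49 = -8758

-8758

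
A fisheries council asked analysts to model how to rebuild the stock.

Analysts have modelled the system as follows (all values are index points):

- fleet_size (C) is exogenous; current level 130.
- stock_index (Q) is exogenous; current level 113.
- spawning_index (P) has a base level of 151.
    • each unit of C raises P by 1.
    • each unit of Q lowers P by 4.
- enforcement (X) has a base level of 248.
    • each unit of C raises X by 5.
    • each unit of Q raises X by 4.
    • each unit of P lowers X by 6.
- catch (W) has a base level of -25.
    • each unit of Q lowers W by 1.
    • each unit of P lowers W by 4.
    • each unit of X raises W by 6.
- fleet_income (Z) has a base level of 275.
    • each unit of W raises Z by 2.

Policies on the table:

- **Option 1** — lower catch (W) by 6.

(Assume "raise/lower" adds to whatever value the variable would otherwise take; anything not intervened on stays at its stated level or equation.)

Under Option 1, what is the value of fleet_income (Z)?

Option 1 (W − 6):
  C = 130
  Q = 113
  P = 151 + 130 − 4·113 = -171
  X = 248 + 5·130 + 4·113 − 6·(-171) = 2376
  W = -25 − 113 − 4·(-171) + 6·2376 (−6 from intervention) = 14796
  Z = 275 + 2·14796 = 29867

29867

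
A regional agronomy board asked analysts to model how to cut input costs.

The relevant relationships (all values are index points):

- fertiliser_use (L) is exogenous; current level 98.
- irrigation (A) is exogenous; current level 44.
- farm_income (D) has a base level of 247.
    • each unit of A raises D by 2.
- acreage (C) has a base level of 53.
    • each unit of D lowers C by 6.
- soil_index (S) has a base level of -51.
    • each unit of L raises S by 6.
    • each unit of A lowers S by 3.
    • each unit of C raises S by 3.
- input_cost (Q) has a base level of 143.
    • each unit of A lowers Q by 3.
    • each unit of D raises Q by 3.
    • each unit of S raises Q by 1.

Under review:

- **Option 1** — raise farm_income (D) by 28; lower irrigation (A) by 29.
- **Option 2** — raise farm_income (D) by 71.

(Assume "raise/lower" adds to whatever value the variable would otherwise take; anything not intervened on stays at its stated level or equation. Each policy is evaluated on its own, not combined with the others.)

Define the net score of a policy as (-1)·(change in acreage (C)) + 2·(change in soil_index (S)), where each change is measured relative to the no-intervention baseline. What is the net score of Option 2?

-2130

Baseline:
  L = 98
  A = 44
  D = 247 + 2·44 = 335
  C = 53 − 6·335 = -1957
  S = -51 + 6·98 − 3·44 + 3·(-1957) = -5466
Option 2 (D + 71):
  L = 98
  A = 44
  D = 247 + 2·44 (+71 from intervention) = 406
  C = 53 − 6·406 = -2383
  S = -51 + 6·98 − 3·44 + 3·(-2383) = -6744
ΔC = -2383 − (-1957) = -426; ΔS = -6744 − (-5466) = -1278
Score = (-1)·(-426) + 2·(-1278) = -2130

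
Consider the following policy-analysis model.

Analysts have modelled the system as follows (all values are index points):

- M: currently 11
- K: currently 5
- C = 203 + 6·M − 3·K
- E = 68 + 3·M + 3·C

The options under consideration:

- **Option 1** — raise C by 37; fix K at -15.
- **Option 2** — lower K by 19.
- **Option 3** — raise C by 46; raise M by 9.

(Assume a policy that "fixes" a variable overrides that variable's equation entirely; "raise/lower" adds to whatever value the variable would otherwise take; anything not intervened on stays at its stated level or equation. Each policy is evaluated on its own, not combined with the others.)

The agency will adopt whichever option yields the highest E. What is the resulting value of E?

1190

Option 1 (C + 37, K := -15):
  M = 11
  K = -15
  C = 203 + 6·11 − 3·(-15) (+37 from intervention) = 351
  E = 68 + 3·11 + 3·351 = 1154
Option 2 (K − 19):
  M = 11
  K = 5 − 19 = -14
  C = 203 + 6·11 − 3·(-14) = 311
  E = 68 + 3·11 + 3·311 = 1034
Option 3 (C + 46, M + 9):
  M = 11 + 9 = 20
  K = 5
  C = 203 + 6·20 − 3·5 (+46 from intervention) = 354
  E = 68 + 3·20 + 3·354 = 1190
Comparing — Option 1: E=1154, Option 2: E=1034, Option 3: E=1190. Highest is 1190 (Option 3).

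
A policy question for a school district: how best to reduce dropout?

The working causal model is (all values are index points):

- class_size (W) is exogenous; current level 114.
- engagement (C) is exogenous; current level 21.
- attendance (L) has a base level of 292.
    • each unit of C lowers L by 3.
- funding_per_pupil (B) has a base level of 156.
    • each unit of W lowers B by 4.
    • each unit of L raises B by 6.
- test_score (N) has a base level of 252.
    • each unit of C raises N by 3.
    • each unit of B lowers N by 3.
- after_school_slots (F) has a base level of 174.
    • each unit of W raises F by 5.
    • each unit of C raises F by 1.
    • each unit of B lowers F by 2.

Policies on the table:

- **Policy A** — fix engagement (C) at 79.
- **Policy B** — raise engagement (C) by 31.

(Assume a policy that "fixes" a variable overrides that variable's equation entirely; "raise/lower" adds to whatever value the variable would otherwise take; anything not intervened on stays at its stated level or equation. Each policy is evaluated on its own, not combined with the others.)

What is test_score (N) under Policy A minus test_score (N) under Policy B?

1539

Policy A (C := 79):
  W = 114
  C = 79
  L = 292 − 3·79 = 55
  B = 156 − 4·114 + 6·55 = 30
  N = 252 + 3·79 − 3·30 = 399
Policy B (C + 31):
  W = 114
  C = 21 + 31 = 52
  L = 292 − 3·52 = 136
  B = 156 − 4·114 + 6·136 = 516
  N = 252 + 3·52 − 3·516 = -1140
N: 399 − (-1140) = 1539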